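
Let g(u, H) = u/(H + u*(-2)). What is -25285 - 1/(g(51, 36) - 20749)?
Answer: -11542476053/456495 ≈ -25285.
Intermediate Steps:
g(u, H) = u/(H - 2*u)
-25285 - 1/(g(51, 36) - 20749) = -25285 - 1/(51/(36 - 2*51) - 20749) = -25285 - 1/(51/(36 - 102) - 20749) = -25285 - 1/(51/(-66) - 20749) = -25285 - 1/(51*(-1/66) - 20749) = -25285 - 1/(-17/22 - 20749) = -25285 - 1/(-456495/22) = -25285 - 1*(-22/456495) = -25285 + 22/456495 = -11542476053/456495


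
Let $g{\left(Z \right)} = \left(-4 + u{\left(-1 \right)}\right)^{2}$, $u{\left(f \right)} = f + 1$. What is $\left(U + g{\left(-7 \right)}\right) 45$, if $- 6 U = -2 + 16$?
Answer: $615$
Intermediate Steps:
$u{\left(f \right)} = 1 + f$
$g{\left(Z \right)} = 16$ ($g{\left(Z \right)} = \left(-4 + \left(1 - 1\right)\right)^{2} = \left(-4 + 0\right)^{2} = \left(-4\right)^{2} = 16$)
$U = - \frac{7}{3}$ ($U = - \frac{-2 + 16}{6} = \left(- \frac{1}{6}\right) 14 = - \frac{7}{3} \approx -2.3333$)
$\left(U + g{\left(-7 \right)}\right) 45 = \left(- \frac{7}{3} + 16\right) 45 = \frac{41}{3} \cdot 45 = 615$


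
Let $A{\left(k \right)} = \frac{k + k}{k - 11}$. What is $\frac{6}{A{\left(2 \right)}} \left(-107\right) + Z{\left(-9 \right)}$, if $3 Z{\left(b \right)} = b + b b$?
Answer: $\frac{2937}{2} \approx 1468.5$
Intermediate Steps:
$Z{\left(b \right)} = \frac{b}{3} + \frac{b^{2}}{3}$ ($Z{\left(b \right)} = \frac{b + b b}{3} = \frac{b + b^{2}}{3} = \frac{b}{3} + \frac{b^{2}}{3}$)
$A{\left(k \right)} = \frac{2 k}{-11 + k}$
$\frac{6}{A{\left(2 \right)}} \left(-107\right) + Z{\left(-9 \right)} = \frac{6}{2 \cdot 2 \frac{1}{-11 + 2}} \left(-107\right) + \frac{1}{3} \left(-9\right) \left(1 - 9\right) = \frac{6}{2 \cdot 2 \frac{1}{-9}} \left(-107\right) + \frac{1}{3} \left(-9\right) \left(-8\right) = \frac{6}{2 \cdot 2 \left(- \frac{1}{9}\right)} \left(-107\right) + 24 = \frac{6}{- \frac{4}{9}} \left(-107\right) + 24 = 6 \left(- \frac{9}{4}\right) \left(-107\right) + 24 = \left(- \frac{27}{2}\right) \left(-107\right) + 24 = \frac{2889}{2} + 24 = \frac{2937}{2}$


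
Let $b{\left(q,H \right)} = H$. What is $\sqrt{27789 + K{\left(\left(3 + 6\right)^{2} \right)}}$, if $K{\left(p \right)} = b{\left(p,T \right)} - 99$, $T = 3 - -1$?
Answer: $\sqrt{27694} \approx 166.42$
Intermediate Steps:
$T = 4$ ($T = 3 + 1 = 4$)
$K{\left(p \right)} = -95$ ($K{\left(p \right)} = 4 - 99 = -95$)
$\sqrt{27789 + K{\left(\left(3 + 6\right)^{2} \right)}} = \sqrt{27789 - 95} = \sqrt{27694}$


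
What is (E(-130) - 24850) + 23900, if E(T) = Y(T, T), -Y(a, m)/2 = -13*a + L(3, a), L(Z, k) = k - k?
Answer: -4330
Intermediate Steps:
L(Z, k) = 0
Y(a, m) = 26*a (Y(a, m) = -2*(-13*a + 0) = -(-26)*a = 26*a)
E(T) = 26*T
(E(-130) - 24850) + 23900 = (26*(-130) - 24850) + 23900 = (-3380 - 24850) + 23900 = -28230 + 23900 = -4330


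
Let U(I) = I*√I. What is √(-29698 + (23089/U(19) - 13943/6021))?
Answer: √(-43187992071909 + 93003623361*√19)/38133 ≈ 171.53*I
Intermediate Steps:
U(I) = I^(3/2)
√(-29698 + (23089/U(19) - 13943/6021)) = √(-29698 + (23089/(19^(3/2)) - 13943/6021)) = √(-29698 + (23089/((19*√19)) - 13943*1/6021)) = √(-29698 + (23089*(√19/361) - 13943/6021)) = √(-29698 + (23089*√19/361 - 13943/6021)) = √(-29698 + (-13943/6021 + 23089*√19/361)) = √(-178825601/6021 + 23089*√19/361)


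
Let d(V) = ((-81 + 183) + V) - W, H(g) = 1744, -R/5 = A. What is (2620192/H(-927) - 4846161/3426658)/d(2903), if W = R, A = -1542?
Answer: -560628135847/1757344422010 ≈ -0.31902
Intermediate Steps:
R = 7710 (R = -5*(-1542) = 7710)
W = 7710
d(V) = -7608 + V (d(V) = ((-81 + 183) + V) - 1*7710 = (102 + V) - 7710 = -7608 + V)
(2620192/H(-927) - 4846161/3426658)/d(2903) = (2620192/1744 - 4846161/3426658)/(-7608 + 2903) = (2620192*(1/1744) - 4846161*1/3426658)/(-4705) = (163762/109 - 4846161/3426658)*(-1/4705) = (560628135847/373505722)*(-1/4705) = -560628135847/1757344422010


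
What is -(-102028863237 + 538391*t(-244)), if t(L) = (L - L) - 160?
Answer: 102115005797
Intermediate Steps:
t(L) = -160 (t(L) = 0 - 160 = -160)
-(-102028863237 + 538391*t(-244)) = -538391/(1/(-189507 - 160)) = -538391/(1/(-189667)) = -538391/(-1/189667) = -538391*(-189667) = 102115005797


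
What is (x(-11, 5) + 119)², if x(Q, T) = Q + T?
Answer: 12769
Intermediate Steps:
(x(-11, 5) + 119)² = ((-11 + 5) + 119)² = (-6 + 119)² = 113² = 12769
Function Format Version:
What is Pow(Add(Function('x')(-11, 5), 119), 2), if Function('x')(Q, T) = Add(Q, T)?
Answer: 12769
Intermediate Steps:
Pow(Add(Function('x')(-11, 5), 119), 2) = Pow(Add(Add(-11, 5), 119), 2) = Pow(Add(-6, 119), 2) = Pow(113, 2) = 12769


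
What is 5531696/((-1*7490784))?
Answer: -345731/468174 ≈ -0.73847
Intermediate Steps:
5531696/((-1*7490784)) = 5531696/(-7490784) = 5531696*(-1/7490784) = -345731/468174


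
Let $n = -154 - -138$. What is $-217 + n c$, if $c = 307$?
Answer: $-5129$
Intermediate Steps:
$n = -16$ ($n = -154 + 138 = -16$)
$-217 + n c = -217 - 4912 = -5129$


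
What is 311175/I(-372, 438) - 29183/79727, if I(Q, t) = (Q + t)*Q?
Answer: -2836172249/217495256 ≈ -13.040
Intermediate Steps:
I(Q, t) = Q*(Q + t)
311175/I(-372, 438) - 29183/79727 = 311175/((-372*(-372 + 438))) - 29183/79727 = 311175/((-372*66)) - 29183*1/79727 = 311175/(-24552) - 29183/79727 = 311175*(-1/24552) - 29183/79727 = -34575/2728 - 29183/79727 = -2836172249/217495256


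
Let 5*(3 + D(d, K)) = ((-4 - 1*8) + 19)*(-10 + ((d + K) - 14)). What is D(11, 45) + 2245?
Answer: 11434/5 ≈ 2286.8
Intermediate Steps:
D(d, K) = -183/5 + 7*K/5 + 7*d/5 (D(d, K) = -3 + (((-4 - 1*8) + 19)*(-10 + ((d + K) - 14)))/5 = -3 + (((-4 - 8) + 19)*(-10 + ((K + d) - 14)))/5 = -3 + ((-12 + 19)*(-10 + (-14 + K + d)))/5 = -3 + (7*(-24 + K + d))/5 = -3 + (-168 + 7*K + 7*d)/5 = -3 + (-168/5 + 7*K/5 + 7*d/5) = -183/5 + 7*K/5 + 7*d/5)
D(11, 45) + 2245 = (-183/5 + (7/5)*45 + (7/5)*11) + 2245 = (-183/5 + 63 + 77/5) + 2245 = 209/5 + 2245 = 11434/5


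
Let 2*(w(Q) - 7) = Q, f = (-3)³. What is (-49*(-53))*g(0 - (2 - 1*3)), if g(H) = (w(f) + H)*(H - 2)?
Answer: 28567/2 ≈ 14284.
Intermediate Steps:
f = -27
w(Q) = 7 + Q/2
g(H) = (-2 + H)*(-13/2 + H) (g(H) = ((7 + (½)*(-27)) + H)*(H - 2) = ((7 - 27/2) + H)*(-2 + H) = (-13/2 + H)*(-2 + H) = (-2 + H)*(-13/2 + H))
(-49*(-53))*g(0 - (2 - 1*3)) = (-49*(-53))*(13 + (0 - (2 - 1*3))² - 17*(0 - (2 - 1*3))/2) = 2597*(13 + (0 - (2 - 3))² - 17*(0 - (2 - 3))/2) = 2597*(13 + (0 - 1*(-1))² - 17*(0 - 1*(-1))/2) = 2597*(13 + (0 + 1)² - 17*(0 + 1)/2) = 2597*(13 + 1² - 17/2*1) = 2597*(13 + 1 - 17/2) = 2597*(11/2) = 28567/2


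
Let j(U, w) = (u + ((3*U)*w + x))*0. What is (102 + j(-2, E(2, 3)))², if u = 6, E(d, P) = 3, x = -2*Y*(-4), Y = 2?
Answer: 10404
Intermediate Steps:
x = 16 (x = -2*2*(-4) = -4*(-4) = 16)
j(U, w) = 0 (j(U, w) = (6 + ((3*U)*w + 16))*0 = (6 + (3*U*w + 16))*0 = (6 + (16 + 3*U*w))*0 = (22 + 3*U*w)*0 = 0)
(102 + j(-2, E(2, 3)))² = (102 + 0)² = 102² = 10404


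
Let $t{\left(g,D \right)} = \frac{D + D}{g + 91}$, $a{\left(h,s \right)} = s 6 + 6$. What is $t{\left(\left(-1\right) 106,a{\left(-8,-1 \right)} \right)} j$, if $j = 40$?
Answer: $0$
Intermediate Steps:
$a{\left(h,s \right)} = 6 + 6 s$ ($a{\left(h,s \right)} = 6 s + 6 = 6 + 6 s$)
$t{\left(g,D \right)} = \frac{2 D}{91 + g}$
$t{\left(\left(-1\right) 106,a{\left(-8,-1 \right)} \right)} j = \frac{2 \left(6 + 6 \left(-1\right)\right)}{91 - 106} \cdot 40 = \frac{2 \left(6 - 6\right)}{91 - 106} \cdot 40 = 2 \cdot 0 \frac{1}{-15} \cdot 40 = 2 \cdot 0 \left(- \frac{1}{15}\right) 40 = 0 \cdot 40 = 0$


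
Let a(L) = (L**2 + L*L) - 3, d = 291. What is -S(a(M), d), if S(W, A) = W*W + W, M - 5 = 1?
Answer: -4830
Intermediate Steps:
M = 6 (M = 5 + 1 = 6)
a(L) = -3 + 2*L**2 (a(L) = (L**2 + L**2) - 3 = 2*L**2 - 3 = -3 + 2*L**2)
S(W, A) = W + W**2 (S(W, A) = W**2 + W = W + W**2)
-S(a(M), d) = -(-3 + 2*6**2)*(1 + (-3 + 2*6**2)) = -(-3 + 2*36)*(1 + (-3 + 2*36)) = -(-3 + 72)*(1 + (-3 + 72)) = -69*(1 + 69) = -69*70 = -1*4830 = -4830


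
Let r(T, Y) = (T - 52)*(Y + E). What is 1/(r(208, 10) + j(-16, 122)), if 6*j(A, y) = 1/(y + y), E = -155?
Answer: -1464/33115679 ≈ -4.4209e-5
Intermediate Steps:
j(A, y) = 1/(12*y) (j(A, y) = 1/(6*(y + y)) = 1/(6*((2*y))) = (1/(2*y))/6 = 1/(12*y))
r(T, Y) = (-155 + Y)*(-52 + T) (r(T, Y) = (T - 52)*(Y - 155) = (-52 + T)*(-155 + Y) = (-155 + Y)*(-52 + T))
1/(r(208, 10) + j(-16, 122)) = 1/((8060 - 155*208 - 52*10 + 208*10) + (1/12)/122) = 1/((8060 - 32240 - 520 + 2080) + (1/12)*(1/122)) = 1/(-22620 + 1/1464) = 1/(-33115679/1464) = -1464/33115679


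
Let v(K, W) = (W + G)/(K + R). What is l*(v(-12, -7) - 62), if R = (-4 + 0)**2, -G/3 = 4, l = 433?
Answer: -115611/4 ≈ -28903.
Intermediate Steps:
G = -12 (G = -3*4 = -12)
R = 16 (R = (-4)**2 = 16)
v(K, W) = (-12 + W)/(16 + K) (v(K, W) = (W - 12)/(K + 16) = (-12 + W)/(16 + K))
l*(v(-12, -7) - 62) = 433*((-12 - 7)/(16 - 12) - 62) = 433*(-19/4 - 62) = 433*(-267/4) = -115611/4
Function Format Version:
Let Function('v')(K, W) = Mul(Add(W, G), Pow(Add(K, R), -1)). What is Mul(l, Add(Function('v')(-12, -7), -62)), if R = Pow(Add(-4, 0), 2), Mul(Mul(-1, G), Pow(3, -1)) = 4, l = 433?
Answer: Rational(-115611, 4) ≈ -28903.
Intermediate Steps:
G = -12 (G = Mul(-3, 4) = -12)
R = 16 (R = Pow(-4, 2) = 16)
Function('v')(K, W) = Mul(Pow(Add(16, K), -1), Add(-12, W)) (Function('v')(K, W) = Mul(Add(W, -12), Pow(Add(K, 16), -1)) = Mul(Add(-12, W), Pow(Add(16, K), -1)) = Mul(Pow(Add(16, K), -1), Add(-12, W)))
Mul(l, Add(Function('v')(-12, -7), -62)) = Mul(433, Add(Mul(Pow(Add(16, -12), -1), Add(-12, -7)), -62)) = Mul(433, Add(Mul(Pow(4, -1), -19), -62)) = Mul(433, Add(Mul(Rational(1, 4), -19), -62)) = Mul(433, Add(Rational(-19, 4), -62)) = Mul(433, Rational(-267, 4)) = Rational(-115611, 4)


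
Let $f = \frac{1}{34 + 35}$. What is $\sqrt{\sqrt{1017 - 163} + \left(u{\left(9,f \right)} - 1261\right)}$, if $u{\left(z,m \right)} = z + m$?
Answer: $\frac{\sqrt{-5960703 + 4761 \sqrt{854}}}{69} \approx 34.968 i$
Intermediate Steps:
$f = \frac{1}{69} \approx 0.014493$
$u{\left(z,m \right)} = m + z$
$\sqrt{\sqrt{1017 - 163} + \left(u{\left(9,f \right)} - 1261\right)} = \sqrt{\sqrt{1017 - 163} + \left(\left(\frac{1}{69} + 9\right) - 1261\right)} = \sqrt{\sqrt{854} + \left(\frac{622}{69} - 1261\right)} = \sqrt{\sqrt{854} - \frac{86387}{69}} = \sqrt{- \frac{86387}{69} + \sqrt{854}}$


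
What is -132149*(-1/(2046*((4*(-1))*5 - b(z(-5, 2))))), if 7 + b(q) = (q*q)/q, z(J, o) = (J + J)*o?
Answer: 132149/14322 ≈ 9.2270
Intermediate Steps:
z(J, o) = 2*J*o (z(J, o) = (2*J)*o = 2*J*o)
b(q) = -7 + q (b(q) = -7 + (q*q)/q = -7 + q²/q = -7 + q)
-132149*(-1/(2046*((4*(-1))*5 - b(z(-5, 2))))) = -132149*(-1/(2046*((4*(-1))*5 - (-7 + 2*(-5)*2)))) = -132149*(-1/(2046*(-4*5 - (-7 - 20)))) = -132149*(-1/(2046*(-20 - 1*(-27)))) = -132149*(-1/(2046*(-20 + 27))) = -132149/((-2046*7)) = -132149/(-14322) = -132149*(-1/14322) = 132149/14322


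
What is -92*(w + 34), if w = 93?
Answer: -11684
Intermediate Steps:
-92*(w + 34) = -92*(93 + 34) = -92*127 = -11684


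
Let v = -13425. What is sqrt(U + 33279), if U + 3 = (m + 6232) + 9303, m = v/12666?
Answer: sqrt(870051043874)/4222 ≈ 220.93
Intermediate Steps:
m = -4475/4222 (m = -13425/12666 = -13425*1/12666 = -4475/4222 ≈ -1.0599)
U = 65571629/4222 (U = -3 + ((-4475/4222 + 6232) + 9303) = -3 + (26307029/4222 + 9303) = -3 + 65584295/4222 = 65571629/4222 ≈ 15531.)
sqrt(U + 33279) = sqrt(65571629/4222 + 33279) = sqrt(206075567/4222) = sqrt(870051043874)/4222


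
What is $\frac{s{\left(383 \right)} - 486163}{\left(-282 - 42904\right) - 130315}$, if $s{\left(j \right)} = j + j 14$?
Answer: $\frac{480418}{173501} \approx 2.769$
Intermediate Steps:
$s{\left(j \right)} = 15 j$ ($s{\left(j \right)} = j + 14 j = 15 j$)
$\frac{s{\left(383 \right)} - 486163}{\left(-282 - 42904\right) - 130315} = \frac{15 \cdot 383 - 486163}{\left(-282 - 42904\right) - 130315} = \frac{5745 - 486163}{\left(-282 - 42904\right) - 130315} = - \frac{480418}{-43186 - 130315} = - \frac{480418}{-173501} = \left(-480418\right) \left(- \frac{1}{173501}\right) = \frac{480418}{173501}$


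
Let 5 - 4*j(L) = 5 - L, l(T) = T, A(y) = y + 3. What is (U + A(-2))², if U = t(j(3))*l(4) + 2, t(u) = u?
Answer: 36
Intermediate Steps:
A(y) = 3 + y
j(L) = L/4 (j(L) = 5/4 - (5 - L)/4 = 5/4 + (-5/4 + L/4) = L/4)
U = 5 (U = ((¼)*3)*4 + 2 = (¾)*4 + 2 = 3 + 2 = 5)
(U + A(-2))² = (5 + (3 - 2))² = (5 + 1)² = 6² = 36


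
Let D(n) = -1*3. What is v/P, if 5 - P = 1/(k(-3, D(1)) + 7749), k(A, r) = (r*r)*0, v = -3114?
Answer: -12065193/19372 ≈ -622.82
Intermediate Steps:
D(n) = -3
k(A, r) = 0 (k(A, r) = r²*0 = 0)
P = 38744/7749 (P = 5 - 1/(0 + 7749) = 5 - 1/7749 = 38744/7749 ≈ 4.9999)
v/P = -3114/38744/7749 = -3114*7749/38744 = -12065193/19372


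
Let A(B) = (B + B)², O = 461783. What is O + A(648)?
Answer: 2141399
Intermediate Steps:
A(B) = 4*B² (A(B) = (2*B)² = 4*B²)
O + A(648) = 461783 + 4*648² = 461783 + 4*419904 = 461783 + 1679616 = 2141399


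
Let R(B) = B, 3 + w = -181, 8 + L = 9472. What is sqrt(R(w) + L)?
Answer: 8*sqrt(145) ≈ 96.333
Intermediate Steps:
L = 9464 (L = -8 + 9472 = 9464)
w = -184 (w = -3 - 181 = -184)
sqrt(R(w) + L) = sqrt(-184 + 9464) = sqrt(9280) = 8*sqrt(145)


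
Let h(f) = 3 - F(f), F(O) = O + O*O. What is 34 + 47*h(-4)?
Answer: -389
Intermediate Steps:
F(O) = O + O²
h(f) = 3 - f*(1 + f)
34 + 47*h(-4) = 34 + 47*(3 - 1*(-4)*(1 - 4)) = 34 + 47*(3 - 1*(-4)*(-3)) = 34 + 47*(3 - 12) = 34 + 47*(-9) = 34 - 423 = -389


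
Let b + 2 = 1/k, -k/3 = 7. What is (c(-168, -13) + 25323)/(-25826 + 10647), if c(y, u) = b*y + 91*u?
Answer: -24484/15179 ≈ -1.6130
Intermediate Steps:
k = -21 (k = -3*7 = -21)
b = -43/21 (b = -2 + 1/(-21) = -2 - 1/21 = -43/21 ≈ -2.0476)
c(y, u) = 91*u - 43*y/21 (c(y, u) = -43*y/21 + 91*u = 91*u - 43*y/21)
(c(-168, -13) + 25323)/(-25826 + 10647) = ((91*(-13) - 43/21*(-168)) + 25323)/(-25826 + 10647) = ((-1183 + 344) + 25323)/(-15179) = (-839 + 25323)*(-1/15179) = 24484*(-1/15179) = -24484/15179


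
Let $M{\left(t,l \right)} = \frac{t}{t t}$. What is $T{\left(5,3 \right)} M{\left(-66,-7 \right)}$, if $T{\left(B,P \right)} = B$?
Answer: $- \frac{5}{66} \approx -0.075758$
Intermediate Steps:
$M{\left(t,l \right)} = \frac{1}{t}$ ($M{\left(t,l \right)} = \frac{t}{t^{2}} = \frac{1}{t}$)
$T{\left(5,3 \right)} M{\left(-66,-7 \right)} = \frac{5}{-66} = 5 \left(- \frac{1}{66}\right) = - \frac{5}{66}$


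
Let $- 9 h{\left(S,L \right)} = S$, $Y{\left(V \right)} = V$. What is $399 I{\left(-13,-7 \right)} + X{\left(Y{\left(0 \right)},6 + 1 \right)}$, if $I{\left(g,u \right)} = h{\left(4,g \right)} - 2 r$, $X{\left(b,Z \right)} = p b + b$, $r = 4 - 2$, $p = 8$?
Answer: $- \frac{5320}{3} \approx -1773.3$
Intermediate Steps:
$h{\left(S,L \right)} = - \frac{S}{9}$
$r = 2$ ($r = 4 - 2 = 2$)
$X{\left(b,Z \right)} = 9 b$ ($X{\left(b,Z \right)} = 8 b + b = 9 b$)
$I{\left(g,u \right)} = - \frac{40}{9}$ ($I{\left(g,u \right)} = \left(- \frac{1}{9}\right) 4 - 4 = - \frac{4}{9} - 4 = - \frac{40}{9}$)
$399 I{\left(-13,-7 \right)} + X{\left(Y{\left(0 \right)},6 + 1 \right)} = 399 \left(- \frac{40}{9}\right) + 9 \cdot 0 = - \frac{5320}{3} + 0 = - \frac{5320}{3}$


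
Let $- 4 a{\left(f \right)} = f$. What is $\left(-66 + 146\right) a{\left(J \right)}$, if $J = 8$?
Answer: $-160$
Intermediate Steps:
$a{\left(f \right)} = - \frac{f}{4}$
$\left(-66 + 146\right) a{\left(J \right)} = \left(-66 + 146\right) \left(\left(- \frac{1}{4}\right) 8\right) = 80 \left(-2\right) = -160$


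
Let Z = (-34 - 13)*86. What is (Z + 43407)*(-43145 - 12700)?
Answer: -2198338425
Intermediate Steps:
Z = -4042 (Z = -47*86 = -4042)
(Z + 43407)*(-43145 - 12700) = (-4042 + 43407)*(-43145 - 12700) = 39365*(-55845) = -2198338425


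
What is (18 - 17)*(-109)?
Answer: -109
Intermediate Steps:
(18 - 17)*(-109) = 1*(-109) = -109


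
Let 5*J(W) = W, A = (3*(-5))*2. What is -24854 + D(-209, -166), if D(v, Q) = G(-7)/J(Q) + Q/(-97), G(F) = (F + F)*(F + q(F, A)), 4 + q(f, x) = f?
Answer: -200146886/8051 ≈ -24860.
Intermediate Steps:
A = -30 (A = -15*2 = -30)
J(W) = W/5
q(f, x) = -4 + f
G(F) = 2*F*(-4 + 2*F) (G(F) = (F + F)*(F + (-4 + F)) = (2*F)*(-4 + 2*F) = 2*F*(-4 + 2*F))
D(v, Q) = 1260/Q - Q/97 (D(v, Q) = (4*(-7)*(-2 - 7))/((Q/5)) + Q/(-97) = (4*(-7)*(-9))*(5/Q) + Q*(-1/97) = 252*(5/Q) - Q/97 = 1260/Q - Q/97)
-24854 + D(-209, -166) = -24854 + (1260/(-166) - 1/97*(-166)) = -24854 + (1260*(-1/166) + 166/97) = -24854 + (-630/83 + 166/97) = -24854 - 47332/8051 = -200146886/8051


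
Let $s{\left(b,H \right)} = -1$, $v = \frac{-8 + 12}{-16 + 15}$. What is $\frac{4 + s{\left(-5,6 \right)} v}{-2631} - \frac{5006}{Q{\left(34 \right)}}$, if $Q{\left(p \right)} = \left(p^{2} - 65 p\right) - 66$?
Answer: $\frac{6580913}{1473360} \approx 4.4666$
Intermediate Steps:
$v = -4$ ($v = \frac{4}{-1} = 4 \left(-1\right) = -4$)
$Q{\left(p \right)} = -66 + p^{2} - 65 p$
$\frac{4 + s{\left(-5,6 \right)} v}{-2631} - \frac{5006}{Q{\left(34 \right)}} = \frac{4 - -4}{-2631} - \frac{5006}{-66 + 34^{2} - 2210} = \left(4 + 4\right) \left(- \frac{1}{2631}\right) - \frac{5006}{-66 + 1156 - 2210} = 8 \left(- \frac{1}{2631}\right) - \frac{5006}{-1120} = - \frac{8}{2631} - - \frac{2503}{560} = - \frac{8}{2631} + \frac{2503}{560} = \frac{6580913}{1473360}$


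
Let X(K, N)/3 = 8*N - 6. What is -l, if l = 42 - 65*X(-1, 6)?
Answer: 8148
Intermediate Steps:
X(K, N) = -18 + 24*N (X(K, N) = 3*(8*N - 6) = 3*(-6 + 8*N) = -18 + 24*N)
l = -8148 (l = 42 - 65*(-18 + 24*6) = 42 - 65*(-18 + 144) = 42 - 65*126 = 42 - 8190 = -8148)
-l = -1*(-8148) = 8148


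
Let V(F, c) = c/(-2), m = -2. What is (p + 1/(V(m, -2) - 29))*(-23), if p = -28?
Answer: 18055/28 ≈ 644.82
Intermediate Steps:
V(F, c) = -c/2 (V(F, c) = c*(-½) = -c/2)
(p + 1/(V(m, -2) - 29))*(-23) = (-28 + 1/(-½*(-2) - 29))*(-23) = (-28 + 1/(1 - 29))*(-23) = (-28 + 1/(-28))*(-23) = (-28 - 1/28)*(-23) = -785/28*(-23) = 18055/28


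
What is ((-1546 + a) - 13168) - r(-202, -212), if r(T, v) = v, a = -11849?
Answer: -26351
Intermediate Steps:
((-1546 + a) - 13168) - r(-202, -212) = ((-1546 - 11849) - 13168) - 1*(-212) = (-13395 - 13168) + 212 = -26563 + 212 = -26351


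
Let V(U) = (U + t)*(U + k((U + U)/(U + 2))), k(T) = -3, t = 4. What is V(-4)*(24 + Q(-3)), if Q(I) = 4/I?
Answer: 0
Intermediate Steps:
V(U) = (-3 + U)*(4 + U) (V(U) = (U + 4)*(U - 3) = (4 + U)*(-3 + U) = (-3 + U)*(4 + U))
V(-4)*(24 + Q(-3)) = (-12 - 4 + (-4)**2)*(24 + 4/(-3)) = (-12 - 4 + 16)*(24 + 4*(-1/3)) = 0*(24 - 4/3) = 0*(68/3) = 0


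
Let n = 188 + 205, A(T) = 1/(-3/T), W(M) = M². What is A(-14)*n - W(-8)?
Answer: 1770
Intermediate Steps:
A(T) = -T/3
n = 393
A(-14)*n - W(-8) = -⅓*(-14)*393 - 1*(-8)² = (14/3)*393 - 1*64 = 1834 - 64 = 1770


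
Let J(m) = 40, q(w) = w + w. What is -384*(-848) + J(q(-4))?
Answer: 325672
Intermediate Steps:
q(w) = 2*w
-384*(-848) + J(q(-4)) = -384*(-848) + 40 = 325632 + 40 = 325672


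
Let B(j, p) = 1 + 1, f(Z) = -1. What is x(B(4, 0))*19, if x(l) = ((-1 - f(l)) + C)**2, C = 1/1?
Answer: 19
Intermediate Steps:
B(j, p) = 2
C = 1
x(l) = 1 (x(l) = ((-1 - 1*(-1)) + 1)**2 = ((-1 + 1) + 1)**2 = (0 + 1)**2 = 1**2 = 1)
x(B(4, 0))*19 = 1*19 = 19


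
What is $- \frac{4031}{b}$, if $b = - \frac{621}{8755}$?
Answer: $\frac{35291405}{621} \approx 56830.0$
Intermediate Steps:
$b = - \frac{621}{8755}$ ($b = \left(-621\right) \frac{1}{8755} = - \frac{621}{8755} \approx -0.070931$)
$- \frac{4031}{b} = - \frac{4031}{- \frac{621}{8755}} = - \frac{4031 \left(-8755\right)}{621} = \left(-1\right) \left(- \frac{35291405}{621}\right) = \frac{35291405}{621}$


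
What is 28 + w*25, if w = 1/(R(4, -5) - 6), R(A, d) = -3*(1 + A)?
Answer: 563/21 ≈ 26.810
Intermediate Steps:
R(A, d) = -3 - 3*A
w = -1/21 (w = 1/((-3 - 3*4) - 6) = 1/((-3 - 12) - 6) = 1/(-15 - 6) = 1/(-21) = -1/21 ≈ -0.047619)
28 + w*25 = 28 - 1/21*25 = 28 - 25/21 = 563/21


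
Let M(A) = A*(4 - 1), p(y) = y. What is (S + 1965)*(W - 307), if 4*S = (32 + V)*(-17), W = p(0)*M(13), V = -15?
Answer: -2324297/4 ≈ -5.8107e+5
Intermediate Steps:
M(A) = 3*A (M(A) = A*3 = 3*A)
W = 0 (W = 0*(3*13) = 0*39 = 0)
S = -289/4 (S = ((32 - 15)*(-17))/4 = (17*(-17))/4 = (1/4)*(-289) = -289/4 ≈ -72.250)
(S + 1965)*(W - 307) = (-289/4 + 1965)*(0 - 307) = (7571/4)*(-307) = -2324297/4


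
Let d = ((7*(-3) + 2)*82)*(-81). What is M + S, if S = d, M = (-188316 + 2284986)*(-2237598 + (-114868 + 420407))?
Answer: -4050890017332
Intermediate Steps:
M = -4050890143530 (M = 2096670*(-2237598 + 305539) = 2096670*(-1932059) = -4050890143530)
d = 126198 (d = ((-21 + 2)*82)*(-81) = -19*82*(-81) = -1558*(-81) = 126198)
S = 126198
M + S = -4050890143530 + 126198 = -4050890017332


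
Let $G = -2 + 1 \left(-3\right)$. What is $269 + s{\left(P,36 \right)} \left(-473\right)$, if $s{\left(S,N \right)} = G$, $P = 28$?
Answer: $2634$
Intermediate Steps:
$G = -5$ ($G = -2 - 3 = -5$)
$s{\left(S,N \right)} = -5$
$269 + s{\left(P,36 \right)} \left(-473\right) = 269 - -2365 = 269 + 2365 = 2634$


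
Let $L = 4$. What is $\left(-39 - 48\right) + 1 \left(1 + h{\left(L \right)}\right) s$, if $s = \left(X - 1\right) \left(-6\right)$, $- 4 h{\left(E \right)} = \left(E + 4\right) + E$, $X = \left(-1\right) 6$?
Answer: $-171$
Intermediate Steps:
$X = -6$
$h{\left(E \right)} = -1 - \frac{E}{2}$ ($h{\left(E \right)} = - \frac{\left(E + 4\right) + E}{4} = - \frac{\left(4 + E\right) + E}{4} = - \frac{4 + 2 E}{4} = -1 - \frac{E}{2}$)
$s = 42$ ($s = \left(-6 - 1\right) \left(-6\right) = \left(-7\right) \left(-6\right) = 42$)
$\left(-39 - 48\right) + 1 \left(1 + h{\left(L \right)}\right) s = \left(-39 - 48\right) + 1 \left(1 - 3\right) 42 = -87 + 1 \left(1 - 3\right) 42 = -87 + 1 \left(-2\right) 42 = -87 - 84 = -171$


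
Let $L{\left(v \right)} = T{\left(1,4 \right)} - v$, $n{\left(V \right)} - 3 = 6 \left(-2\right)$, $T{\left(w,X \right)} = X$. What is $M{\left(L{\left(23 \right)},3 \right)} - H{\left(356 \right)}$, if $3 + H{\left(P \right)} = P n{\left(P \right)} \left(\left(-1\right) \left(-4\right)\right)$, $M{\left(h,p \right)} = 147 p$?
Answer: $13260$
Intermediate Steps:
$n{\left(V \right)} = -9$ ($n{\left(V \right)} = 3 + 6 \left(-2\right) = 3 - 12 = -9$)
$L{\left(v \right)} = 4 - v$
$H{\left(P \right)} = -3 - 36 P$ ($H{\left(P \right)} = -3 + P \left(-9\right) \left(\left(-1\right) \left(-4\right)\right) = -3 + - 9 P 4 = -3 - 36 P$)
$M{\left(L{\left(23 \right)},3 \right)} - H{\left(356 \right)} = 147 \cdot 3 - \left(-3 - 12816\right) = 441 - \left(-3 - 12816\right) = 441 - -12819 = 441 + 12819 = 13260$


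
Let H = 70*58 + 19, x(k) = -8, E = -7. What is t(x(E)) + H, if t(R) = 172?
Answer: 4251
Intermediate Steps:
H = 4079 (H = 4060 + 19 = 4079)
t(x(E)) + H = 172 + 4079 = 4251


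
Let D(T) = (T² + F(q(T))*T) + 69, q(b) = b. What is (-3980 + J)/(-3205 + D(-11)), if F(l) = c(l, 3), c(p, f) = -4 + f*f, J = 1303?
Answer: 2677/3070 ≈ 0.87199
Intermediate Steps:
c(p, f) = -4 + f²
F(l) = 5 (F(l) = -4 + 3² = -4 + 9 = 5)
D(T) = 69 + T² + 5*T (D(T) = (T² + 5*T) + 69 = 69 + T² + 5*T)
(-3980 + J)/(-3205 + D(-11)) = (-3980 + 1303)/(-3205 + (69 + (-11)² + 5*(-11))) = -2677/(-3205 + (69 + 121 - 55)) = -2677/(-3205 + 135) = -2677/(-3070) = -2677*(-1/3070) = 2677/3070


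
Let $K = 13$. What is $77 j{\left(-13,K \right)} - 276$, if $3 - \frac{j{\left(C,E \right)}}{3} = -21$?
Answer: $5268$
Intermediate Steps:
$j{\left(C,E \right)} = 72$ ($j{\left(C,E \right)} = 9 - -63 = 9 + 63 = 72$)
$77 j{\left(-13,K \right)} - 276 = 77 \cdot 72 - 276 = 5544 - 276 = 5268$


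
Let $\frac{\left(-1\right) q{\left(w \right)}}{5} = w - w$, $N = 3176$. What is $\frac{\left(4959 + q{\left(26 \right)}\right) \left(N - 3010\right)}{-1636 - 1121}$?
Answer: $- \frac{274398}{919} \approx -298.58$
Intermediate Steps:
$q{\left(w \right)} = 0$ ($q{\left(w \right)} = - 5 \left(w - w\right) = \left(-5\right) 0 = 0$)
$\frac{\left(4959 + q{\left(26 \right)}\right) \left(N - 3010\right)}{-1636 - 1121} = \frac{\left(4959 + 0\right) \left(3176 - 3010\right)}{-1636 - 1121} = \frac{4959 \cdot 166}{-1636 - 1121} = \frac{823194}{-2757} = 823194 \left(- \frac{1}{2757}\right) = - \frac{274398}{919}$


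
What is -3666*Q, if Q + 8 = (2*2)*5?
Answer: -43992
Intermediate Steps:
Q = 12 (Q = -8 + (2*2)*5 = -8 + 4*5 = -8 + 20 = 12)
-3666*Q = -3666*12 = -43992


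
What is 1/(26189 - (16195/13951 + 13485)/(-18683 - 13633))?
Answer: 225420258/5903625209477 ≈ 3.8183e-5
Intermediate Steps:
1/(26189 - (16195/13951 + 13485)/(-18683 - 13633)) = 1/(26189 - (16195*(1/13951) + 13485)/(-32316)) = 1/(26189 - (16195/13951 + 13485)*(-1)/32316) = 1/(26189 - 188145430*(-1)/(13951*32316)) = 1/(26189 - 1*(-94072715/225420258)) = 1/(26189 + 94072715/225420258) = 1/(5903625209477/225420258) = 225420258/5903625209477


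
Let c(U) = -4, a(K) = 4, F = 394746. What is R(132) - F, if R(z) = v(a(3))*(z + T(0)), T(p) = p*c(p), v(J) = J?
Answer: -394218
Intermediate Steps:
T(p) = -4*p (T(p) = p*(-4) = -4*p)
R(z) = 4*z (R(z) = 4*(z - 4*0) = 4*(z + 0) = 4*z)
R(132) - F = 4*132 - 1*394746 = 528 - 394746 = -394218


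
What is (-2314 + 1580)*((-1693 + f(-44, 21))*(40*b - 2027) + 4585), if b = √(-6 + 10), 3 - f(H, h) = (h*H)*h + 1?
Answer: 25310247484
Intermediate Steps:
f(H, h) = 2 - H*h² (f(H, h) = 3 - ((h*H)*h + 1) = 3 - ((H*h)*h + 1) = 3 - (H*h² + 1) = 3 - (1 + H*h²) = 3 + (-1 - H*h²) = 2 - H*h²)
b = 2 (b = √4 = 2)
(-2314 + 1580)*((-1693 + f(-44, 21))*(40*b - 2027) + 4585) = (-2314 + 1580)*((-1693 + (2 - 1*(-44)*21²))*(40*2 - 2027) + 4585) = -734*((-1693 + (2 - 1*(-44)*441))*(80 - 2027) + 4585) = -734*((-1693 + (2 + 19404))*(-1947) + 4585) = -734*((-1693 + 19406)*(-1947) + 4585) = -734*(17713*(-1947) + 4585) = -734*(-34487211 + 4585) = -734*(-34482626) = 25310247484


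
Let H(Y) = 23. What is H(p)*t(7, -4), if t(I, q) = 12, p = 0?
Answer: 276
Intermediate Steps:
H(p)*t(7, -4) = 23*12 = 276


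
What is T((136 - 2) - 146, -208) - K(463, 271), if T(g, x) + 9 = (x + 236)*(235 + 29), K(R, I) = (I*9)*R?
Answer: -1121874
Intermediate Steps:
K(R, I) = 9*I*R (K(R, I) = (9*I)*R = 9*I*R)
T(g, x) = 62295 + 264*x (T(g, x) = -9 + (x + 236)*(235 + 29) = -9 + (236 + x)*264 = -9 + (62304 + 264*x) = 62295 + 264*x)
T((136 - 2) - 146, -208) - K(463, 271) = (62295 + 264*(-208)) - 9*271*463 = (62295 - 54912) - 1*1129257 = 7383 - 1129257 = -1121874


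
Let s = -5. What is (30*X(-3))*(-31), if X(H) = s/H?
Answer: -1550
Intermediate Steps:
X(H) = -5/H
(30*X(-3))*(-31) = (30*(-5/(-3)))*(-31) = (30*(-5*(-⅓)))*(-31) = (30*(5/3))*(-31) = 50*(-31) = -1550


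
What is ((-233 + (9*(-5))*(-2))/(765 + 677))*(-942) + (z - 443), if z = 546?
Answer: 141616/721 ≈ 196.42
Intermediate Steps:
((-233 + (9*(-5))*(-2))/(765 + 677))*(-942) + (z - 443) = ((-233 + (9*(-5))*(-2))/(765 + 677))*(-942) + (546 - 443) = ((-233 - 45*(-2))/1442)*(-942) + 103 = ((-233 + 90)*(1/1442))*(-942) + 103 = -143*1/1442*(-942) + 103 = -143/1442*(-942) + 103 = 67353/721 + 103 = 141616/721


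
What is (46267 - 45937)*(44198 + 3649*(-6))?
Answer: 7360320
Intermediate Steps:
(46267 - 45937)*(44198 + 3649*(-6)) = 330*(44198 - 21894) = 330*22304 = 7360320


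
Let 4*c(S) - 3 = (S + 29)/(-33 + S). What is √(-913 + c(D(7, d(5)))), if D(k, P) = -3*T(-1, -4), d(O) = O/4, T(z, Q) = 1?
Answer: I*√131390/12 ≈ 30.206*I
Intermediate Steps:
d(O) = O/4 (d(O) = O*(¼) = O/4)
D(k, P) = -3 (D(k, P) = -3*1 = -3)
c(S) = ¾ + (29 + S)/(4*(-33 + S)) (c(S) = ¾ + ((S + 29)/(-33 + S))/4 = ¾ + ((29 + S)/(-33 + S))/4 = ¾ + (29 + S)/(4*(-33 + S)))
√(-913 + c(D(7, d(5)))) = √(-913 + (-35/2 - 3)/(-33 - 3)) = √(-913 - 41/2/(-36)) = √(-913 - 1/36*(-41/2)) = √(-913 + 41/72) = √(-65695/72) = I*√131390/12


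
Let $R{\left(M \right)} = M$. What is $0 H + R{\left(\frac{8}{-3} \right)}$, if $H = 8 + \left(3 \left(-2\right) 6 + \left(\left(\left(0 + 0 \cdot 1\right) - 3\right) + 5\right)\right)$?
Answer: $- \frac{8}{3} \approx -2.6667$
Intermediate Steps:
$H = -26$ ($H = 8 + \left(\left(-6\right) 6 + \left(\left(\left(0 + 0\right) - 3\right) + 5\right)\right) = 8 + \left(-36 + \left(\left(0 - 3\right) + 5\right)\right) = 8 + \left(-36 + \left(-3 + 5\right)\right) = 8 + \left(-36 + 2\right) = 8 - 34 = -26$)
$0 H + R{\left(\frac{8}{-3} \right)} = 0 \left(-26\right) + \frac{8}{-3} = 0 + 8 \left(- \frac{1}{3}\right) = 0 - \frac{8}{3} = - \frac{8}{3}$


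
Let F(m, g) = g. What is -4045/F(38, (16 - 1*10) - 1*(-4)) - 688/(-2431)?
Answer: -1965303/4862 ≈ -404.22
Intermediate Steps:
-4045/F(38, (16 - 1*10) - 1*(-4)) - 688/(-2431) = -4045/((16 - 1*10) - 1*(-4)) - 688/(-2431) = -4045/((16 - 10) + 4) - 688*(-1/2431) = -4045/(6 + 4) + 688/2431 = -4045/10 + 688/2431 = -4045*⅒ + 688/2431 = -809/2 + 688/2431 = -1965303/4862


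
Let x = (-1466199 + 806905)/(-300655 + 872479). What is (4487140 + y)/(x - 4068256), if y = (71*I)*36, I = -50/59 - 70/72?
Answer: -75614244587640/68626648808021 ≈ -1.1018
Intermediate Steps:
I = -3865/2124 (I = -50*1/59 - 70*1/72 = -50/59 - 35/36 = -3865/2124 ≈ -1.8197)
x = -329647/285912 (x = -659294/571824 = -659294*1/571824 = -329647/285912 ≈ -1.1530)
y = -274415/59 (y = (71*(-3865/2124))*36 = -274415/2124*36 = -274415/59 ≈ -4651.1)
(4487140 + y)/(x - 4068256) = (4487140 - 274415/59)/(-329647/285912 - 4068256) = 264466845/(59*(-1163163539119/285912)) = (264466845/59)*(-285912/1163163539119) = -75614244587640/68626648808021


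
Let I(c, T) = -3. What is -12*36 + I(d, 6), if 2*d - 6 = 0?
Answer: -435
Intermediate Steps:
d = 3 (d = 3 + (½)*0 = 3 + 0 = 3)
-12*36 + I(d, 6) = -12*36 - 3 = -432 - 3 = -435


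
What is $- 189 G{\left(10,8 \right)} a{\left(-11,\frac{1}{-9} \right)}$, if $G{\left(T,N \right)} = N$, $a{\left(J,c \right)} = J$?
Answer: $16632$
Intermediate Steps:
$- 189 G{\left(10,8 \right)} a{\left(-11,\frac{1}{-9} \right)} = \left(-189\right) 8 \left(-11\right) = \left(-1512\right) \left(-11\right) = 16632$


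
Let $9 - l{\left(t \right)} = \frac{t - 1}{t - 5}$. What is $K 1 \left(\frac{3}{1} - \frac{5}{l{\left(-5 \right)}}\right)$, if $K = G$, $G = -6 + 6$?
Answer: $0$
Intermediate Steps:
$l{\left(t \right)} = 9 - \frac{-1 + t}{-5 + t}$ ($l{\left(t \right)} = 9 - \frac{t - 1}{t - 5} = 9 - \frac{-1 + t}{-5 + t}$)
$G = 0$
$K = 0$
$K 1 \left(\frac{3}{1} - \frac{5}{l{\left(-5 \right)}}\right) = 0 \cdot 1 \left(\frac{3}{1} - \frac{5}{4 \frac{1}{-5 - 5} \left(-11 + 2 \left(-5\right)\right)}\right) = 0 \left(3 \cdot 1 - \frac{5}{4 \frac{1}{-10} \left(-11 - 10\right)}\right) = 0 \left(3 - \frac{5}{4 \left(- \frac{1}{10}\right) \left(-21\right)}\right) = 0 \left(3 - \frac{5}{\frac{42}{5}}\right) = 0 \left(3 - \frac{25}{42}\right) = 0 \cdot \frac{101}{42} = 0$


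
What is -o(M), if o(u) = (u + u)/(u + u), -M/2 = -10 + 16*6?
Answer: -1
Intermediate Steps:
M = -172 (M = -2*(-10 + 16*6) = -2*(-10 + 96) = -2*86 = -172)
o(u) = 1 (o(u) = (2*u)/((2*u)) = (2*u)*(1/(2*u)) = 1)
-o(M) = -1*1 = -1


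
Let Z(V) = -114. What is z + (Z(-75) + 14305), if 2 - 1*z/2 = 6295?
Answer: 1605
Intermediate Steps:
z = -12586 (z = 4 - 2*6295 = 4 - 12590 = -12586)
z + (Z(-75) + 14305) = -12586 + (-114 + 14305) = -12586 + 14191 = 1605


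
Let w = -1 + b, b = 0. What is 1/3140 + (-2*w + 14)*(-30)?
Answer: -1507199/3140 ≈ -480.00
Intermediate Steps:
w = -1 (w = -1 + 0 = -1)
1/3140 + (-2*w + 14)*(-30) = 1/3140 + (-2*(-1) + 14)*(-30) = 1/3140 + (2 + 14)*(-30) = 1/3140 + 16*(-30) = 1/3140 - 480 = -1507199/3140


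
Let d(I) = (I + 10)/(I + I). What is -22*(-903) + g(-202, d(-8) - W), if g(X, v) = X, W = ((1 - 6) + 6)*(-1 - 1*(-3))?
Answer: 19664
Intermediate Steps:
W = 2 (W = (-5 + 6)*(-1 + 3) = 1*2 = 2)
d(I) = (10 + I)/(2*I) (d(I) = (10 + I)/((2*I)) = (10 + I)*(1/(2*I)) = (10 + I)/(2*I))
-22*(-903) + g(-202, d(-8) - W) = -22*(-903) - 202 = 19866 - 202 = 19664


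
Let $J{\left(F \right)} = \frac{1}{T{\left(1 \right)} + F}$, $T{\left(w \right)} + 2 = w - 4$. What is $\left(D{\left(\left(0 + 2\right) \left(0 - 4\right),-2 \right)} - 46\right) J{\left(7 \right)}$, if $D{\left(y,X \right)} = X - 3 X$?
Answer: $-21$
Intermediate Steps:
$T{\left(w \right)} = -6 + w$ ($T{\left(w \right)} = -2 + \left(w - 4\right) = -2 + \left(-4 + w\right) = -6 + w$)
$D{\left(y,X \right)} = - 2 X$
$J{\left(F \right)} = \frac{1}{-5 + F}$ ($J{\left(F \right)} = \frac{1}{\left(-6 + 1\right) + F} = \frac{1}{-5 + F}$)
$\left(D{\left(\left(0 + 2\right) \left(0 - 4\right),-2 \right)} - 46\right) J{\left(7 \right)} = \frac{\left(-2\right) \left(-2\right) - 46}{-5 + 7} = \frac{4 - 46}{2} = \left(-42\right) \frac{1}{2} = -21$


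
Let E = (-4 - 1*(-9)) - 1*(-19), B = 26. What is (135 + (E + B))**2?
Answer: 34225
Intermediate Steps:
E = 24 (E = (-4 + 9) + 19 = 5 + 19 = 24)
(135 + (E + B))**2 = (135 + (24 + 26))**2 = (135 + 50)**2 = 185**2 = 34225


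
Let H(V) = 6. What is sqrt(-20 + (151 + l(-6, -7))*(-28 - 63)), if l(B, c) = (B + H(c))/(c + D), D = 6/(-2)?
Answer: 3*I*sqrt(1529) ≈ 117.31*I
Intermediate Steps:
D = -3 (D = 6*(-1/2) = -3)
l(B, c) = (6 + B)/(-3 + c) (l(B, c) = (B + 6)/(c - 3) = (6 + B)/(-3 + c))
sqrt(-20 + (151 + l(-6, -7))*(-28 - 63)) = sqrt(-20 + (151 + (6 - 6)/(-3 - 7))*(-28 - 63)) = sqrt(-20 + (151 + 0/(-10))*(-91)) = sqrt(-20 + (151 - 1/10*0)*(-91)) = sqrt(-20 + (151 + 0)*(-91)) = sqrt(-20 + 151*(-91)) = sqrt(-20 - 13741) = sqrt(-13761) = 3*I*sqrt(1529)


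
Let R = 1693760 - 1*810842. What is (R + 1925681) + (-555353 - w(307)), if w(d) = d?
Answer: 2252939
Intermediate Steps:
R = 882918 (R = 1693760 - 810842 = 882918)
(R + 1925681) + (-555353 - w(307)) = (882918 + 1925681) + (-555353 - 1*307) = 2808599 + (-555353 - 307) = 2808599 - 555660 = 2252939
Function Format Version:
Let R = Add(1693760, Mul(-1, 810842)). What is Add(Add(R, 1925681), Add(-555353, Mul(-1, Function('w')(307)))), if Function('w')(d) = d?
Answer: 2252939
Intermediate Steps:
R = 882918 (R = Add(1693760, -810842) = 882918)
Add(Add(R, 1925681), Add(-555353, Mul(-1, Function('w')(307)))) = Add(Add(882918, 1925681), Add(-555353, Mul(-1, 307))) = Add(2808599, Add(-555353, -307)) = Add(2808599, -555660) = 2252939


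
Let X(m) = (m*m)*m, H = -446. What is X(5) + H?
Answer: -321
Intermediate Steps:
X(m) = m³ (X(m) = m²*m = m³)
X(5) + H = 5³ - 446 = 125 - 446 = -321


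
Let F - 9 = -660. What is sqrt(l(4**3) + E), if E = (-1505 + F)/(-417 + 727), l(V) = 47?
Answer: sqrt(962085)/155 ≈ 6.3281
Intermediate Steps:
F = -651 (F = 9 - 660 = -651)
E = -1078/155 (E = (-1505 - 651)/(-417 + 727) = -2156/310 = -2156*1/310 = -1078/155 ≈ -6.9548)
sqrt(l(4**3) + E) = sqrt(47 - 1078/155) = sqrt(6207/155) = sqrt(962085)/155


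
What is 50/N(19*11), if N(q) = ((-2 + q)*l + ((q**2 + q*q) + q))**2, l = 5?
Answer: 25/3925511618 ≈ 6.3686e-9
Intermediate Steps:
N(q) = (-10 + 2*q**2 + 6*q)**2 (N(q) = ((-2 + q)*5 + ((q**2 + q*q) + q))**2 = ((-10 + 5*q) + ((q**2 + q**2) + q))**2 = ((-10 + 5*q) + (2*q**2 + q))**2 = ((-10 + 5*q) + (q + 2*q**2))**2 = (-10 + 2*q**2 + 6*q)**2)
50/N(19*11) = 50/((4*(-5 + (19*11)**2 + 3*(19*11))**2)) = 50/((4*(-5 + 209**2 + 3*209)**2)) = 50/((4*(-5 + 43681 + 627)**2)) = 50/((4*44303**2)) = 50/((4*1962755809)) = 50/7851023236 = 50*(1/7851023236) = 25/3925511618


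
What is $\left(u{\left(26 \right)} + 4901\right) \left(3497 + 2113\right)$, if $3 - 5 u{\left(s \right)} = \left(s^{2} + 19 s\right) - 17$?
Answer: $26204310$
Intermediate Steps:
$u{\left(s \right)} = 4 - \frac{19 s}{5} - \frac{s^{2}}{5}$ ($u{\left(s \right)} = \frac{3}{5} - \frac{\left(s^{2} + 19 s\right) - 17}{5} = \frac{3}{5} - \frac{-17 + s^{2} + 19 s}{5} = \frac{3}{5} - \left(- \frac{17}{5} + \frac{s^{2}}{5} + \frac{19 s}{5}\right) = 4 - \frac{19 s}{5} - \frac{s^{2}}{5}$)
$\left(u{\left(26 \right)} + 4901\right) \left(3497 + 2113\right) = \left(\left(4 - \frac{494}{5} - \frac{26^{2}}{5}\right) + 4901\right) \left(3497 + 2113\right) = \left(\left(4 - \frac{494}{5} - \frac{676}{5}\right) + 4901\right) 5610 = \left(-230 + 4901\right) 5610 = 4671 \cdot 5610 = 26204310$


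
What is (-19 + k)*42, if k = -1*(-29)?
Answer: 420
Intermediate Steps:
k = 29
(-19 + k)*42 = (-19 + 29)*42 = 10*42 = 420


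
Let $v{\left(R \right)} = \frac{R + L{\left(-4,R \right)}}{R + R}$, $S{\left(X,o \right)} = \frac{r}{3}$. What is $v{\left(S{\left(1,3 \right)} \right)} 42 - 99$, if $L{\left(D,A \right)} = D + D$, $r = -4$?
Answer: $48$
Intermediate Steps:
$L{\left(D,A \right)} = 2 D$
$S{\left(X,o \right)} = - \frac{4}{3}$
$v{\left(R \right)} = \frac{-8 + R}{2 R}$ ($v{\left(R \right)} = \frac{R + 2 \left(-4\right)}{R + R} = \frac{R - 8}{2 R} = \left(-8 + R\right) \frac{1}{2 R} = \frac{-8 + R}{2 R}$)
$v{\left(S{\left(1,3 \right)} \right)} 42 - 99 = \frac{-8 - \frac{4}{3}}{2 \left(- \frac{4}{3}\right)} 42 - 99 = \frac{1}{2} \left(- \frac{3}{4}\right) \left(- \frac{28}{3}\right) 42 - 99 = \frac{7}{2} \cdot 42 - 99 = 147 - 99 = 48$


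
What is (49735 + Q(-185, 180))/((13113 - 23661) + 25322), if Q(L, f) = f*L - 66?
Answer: 16369/14774 ≈ 1.1080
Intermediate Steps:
Q(L, f) = -66 + L*f (Q(L, f) = L*f - 66 = -66 + L*f)
(49735 + Q(-185, 180))/((13113 - 23661) + 25322) = (49735 + (-66 - 185*180))/((13113 - 23661) + 25322) = (49735 + (-66 - 33300))/(-10548 + 25322) = (49735 - 33366)/14774 = 16369*(1/14774) = 16369/14774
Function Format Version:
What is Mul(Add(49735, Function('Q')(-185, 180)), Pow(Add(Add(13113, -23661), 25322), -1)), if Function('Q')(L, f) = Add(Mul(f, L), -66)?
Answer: Rational(16369, 14774) ≈ 1.1080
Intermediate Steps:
Function('Q')(L, f) = Add(-66, Mul(L, f)) (Function('Q')(L, f) = Add(Mul(L, f), -66) = Add(-66, Mul(L, f)))
Mul(Add(49735, Function('Q')(-185, 180)), Pow(Add(Add(13113, -23661), 25322), -1)) = Mul(Add(49735, Add(-66, Mul(-185, 180))), Pow(Add(Add(13113, -23661), 25322), -1)) = Mul(Add(49735, Add(-66, -33300)), Pow(Add(-10548, 25322), -1)) = Mul(Add(49735, -33366), Pow(14774, -1)) = Mul(16369, Rational(1, 14774)) = Rational(16369, 14774)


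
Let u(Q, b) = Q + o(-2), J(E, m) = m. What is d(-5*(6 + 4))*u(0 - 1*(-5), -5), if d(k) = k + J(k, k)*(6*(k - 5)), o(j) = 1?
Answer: 98700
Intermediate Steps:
u(Q, b) = 1 + Q (u(Q, b) = Q + 1 = 1 + Q)
d(k) = k + k*(-30 + 6*k) (d(k) = k + k*(6*(k - 5)) = k + k*(6*(-5 + k)) = k + k*(-30 + 6*k))
d(-5*(6 + 4))*u(0 - 1*(-5), -5) = ((-5*(6 + 4))*(-29 + 6*(-5*(6 + 4))))*(1 + (0 - 1*(-5))) = ((-5*10)*(-29 + 6*(-5*10)))*(1 + (0 + 5)) = (-50*(-29 + 6*(-50)))*(1 + 5) = -50*(-29 - 300)*6 = -50*(-329)*6 = 16450*6 = 98700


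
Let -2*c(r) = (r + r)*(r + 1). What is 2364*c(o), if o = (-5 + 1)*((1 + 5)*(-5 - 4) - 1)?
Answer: -114937680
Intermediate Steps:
o = 220 (o = -4*(6*(-9) - 1) = -4*(-54 - 1) = -4*(-55) = 220)
c(r) = -r*(1 + r) (c(r) = -(r + r)*(r + 1)/2 = -2*r*(1 + r)/2 = -r*(1 + r))
2364*c(o) = 2364*(-1*220*(1 + 220)) = 2364*(-1*220*221) = 2364*(-48620) = -114937680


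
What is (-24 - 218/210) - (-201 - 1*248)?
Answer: 44516/105 ≈ 423.96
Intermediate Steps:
(-24 - 218/210) - (-201 - 1*248) = (-24 - 218*1/210) - (-201 - 248) = (-24 - 109/105) - 1*(-449) = -2629/105 + 449 = 44516/105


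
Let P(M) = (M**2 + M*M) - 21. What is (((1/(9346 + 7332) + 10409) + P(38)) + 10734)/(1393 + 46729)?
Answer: 400438781/802578716 ≈ 0.49894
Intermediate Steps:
P(M) = -21 + 2*M**2 (P(M) = (M**2 + M**2) - 21 = 2*M**2 - 21 = -21 + 2*M**2)
(((1/(9346 + 7332) + 10409) + P(38)) + 10734)/(1393 + 46729) = (((1/(9346 + 7332) + 10409) + (-21 + 2*38**2)) + 10734)/(1393 + 46729) = (((1/16678 + 10409) + (-21 + 2*1444)) + 10734)/48122 = (((1/16678 + 10409) + (-21 + 2888)) + 10734)*(1/48122) = ((173601303/16678 + 2867) + 10734)*(1/48122) = (221417129/16678 + 10734)*(1/48122) = (400438781/16678)*(1/48122) = 400438781/802578716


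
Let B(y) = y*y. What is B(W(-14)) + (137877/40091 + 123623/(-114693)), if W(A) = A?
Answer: 912096141416/4598157063 ≈ 198.36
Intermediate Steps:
B(y) = y²
B(W(-14)) + (137877/40091 + 123623/(-114693)) = (-14)² + (137877/40091 + 123623/(-114693)) = 196 + (137877*(1/40091) + 123623*(-1/114693)) = 196 + (137877/40091 - 123623/114693) = 196 + 10857357068/4598157063 = 912096141416/4598157063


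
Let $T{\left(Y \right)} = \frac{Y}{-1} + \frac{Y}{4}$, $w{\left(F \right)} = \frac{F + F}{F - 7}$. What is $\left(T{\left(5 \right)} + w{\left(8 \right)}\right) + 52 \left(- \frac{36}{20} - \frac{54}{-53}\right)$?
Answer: $- \frac{30071}{1060} \approx -28.369$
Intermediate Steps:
$w{\left(F \right)} = \frac{2 F}{-7 + F}$
$T{\left(Y \right)} = - \frac{3 Y}{4}$ ($T{\left(Y \right)} = Y \left(-1\right) + Y \frac{1}{4} = - Y + \frac{Y}{4} = - \frac{3 Y}{4}$)
$\left(T{\left(5 \right)} + w{\left(8 \right)}\right) + 52 \left(- \frac{36}{20} - \frac{54}{-53}\right) = \left(\left(- \frac{3}{4}\right) 5 + 2 \cdot 8 \frac{1}{-7 + 8}\right) + 52 \left(- \frac{36}{20} - \frac{54}{-53}\right) = \left(- \frac{15}{4} + 2 \cdot 8 \cdot 1^{-1}\right) + 52 \left(\left(-36\right) \frac{1}{20} - - \frac{54}{53}\right) = \left(- \frac{15}{4} + 2 \cdot 8 \cdot 1\right) + 52 \left(- \frac{9}{5} + \frac{54}{53}\right) = \left(- \frac{15}{4} + 16\right) + 52 \left(- \frac{207}{265}\right) = \frac{49}{4} - \frac{10764}{265} = - \frac{30071}{1060}$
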